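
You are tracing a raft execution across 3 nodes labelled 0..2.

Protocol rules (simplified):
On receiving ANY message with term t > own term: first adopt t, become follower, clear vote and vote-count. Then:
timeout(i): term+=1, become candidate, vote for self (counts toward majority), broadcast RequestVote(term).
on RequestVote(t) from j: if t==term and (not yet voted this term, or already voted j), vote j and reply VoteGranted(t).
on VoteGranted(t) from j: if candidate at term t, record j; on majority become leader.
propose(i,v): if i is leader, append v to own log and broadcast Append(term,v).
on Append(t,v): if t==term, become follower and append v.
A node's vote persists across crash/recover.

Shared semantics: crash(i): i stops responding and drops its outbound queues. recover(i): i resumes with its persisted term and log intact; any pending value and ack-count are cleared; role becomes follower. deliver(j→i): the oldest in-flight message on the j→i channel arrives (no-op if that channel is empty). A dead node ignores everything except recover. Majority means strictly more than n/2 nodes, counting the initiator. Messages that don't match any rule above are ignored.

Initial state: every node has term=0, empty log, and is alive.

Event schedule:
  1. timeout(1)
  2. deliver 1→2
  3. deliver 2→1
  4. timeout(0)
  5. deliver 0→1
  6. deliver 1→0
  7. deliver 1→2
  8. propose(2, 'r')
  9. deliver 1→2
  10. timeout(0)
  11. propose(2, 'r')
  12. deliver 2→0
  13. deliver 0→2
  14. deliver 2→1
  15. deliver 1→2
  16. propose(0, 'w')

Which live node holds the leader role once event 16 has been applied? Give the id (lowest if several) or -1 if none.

1

1. timeout(1):  <1:cand t1 ->
2. deliver 1→2:  <2:foll t1 ->
3. deliver 2→1:  <1:lead t1 ->
4. timeout(0):  <0:cand t1 ->
5. deliver 0→1:  nop
6. deliver 1→0:  nop
7. deliver 1→2:  nop
8. propose(2,'r'):  nop
9. deliver 1→2:  nop
10. timeout(0):  <0:cand t2 ->
11. propose(2,'r'):  nop
12. deliver 2→0:  nop
13. deliver 0→2:  nop
14. deliver 2→1:  nop
15. deliver 1→2:  nop
16. propose(0,'w'):  nop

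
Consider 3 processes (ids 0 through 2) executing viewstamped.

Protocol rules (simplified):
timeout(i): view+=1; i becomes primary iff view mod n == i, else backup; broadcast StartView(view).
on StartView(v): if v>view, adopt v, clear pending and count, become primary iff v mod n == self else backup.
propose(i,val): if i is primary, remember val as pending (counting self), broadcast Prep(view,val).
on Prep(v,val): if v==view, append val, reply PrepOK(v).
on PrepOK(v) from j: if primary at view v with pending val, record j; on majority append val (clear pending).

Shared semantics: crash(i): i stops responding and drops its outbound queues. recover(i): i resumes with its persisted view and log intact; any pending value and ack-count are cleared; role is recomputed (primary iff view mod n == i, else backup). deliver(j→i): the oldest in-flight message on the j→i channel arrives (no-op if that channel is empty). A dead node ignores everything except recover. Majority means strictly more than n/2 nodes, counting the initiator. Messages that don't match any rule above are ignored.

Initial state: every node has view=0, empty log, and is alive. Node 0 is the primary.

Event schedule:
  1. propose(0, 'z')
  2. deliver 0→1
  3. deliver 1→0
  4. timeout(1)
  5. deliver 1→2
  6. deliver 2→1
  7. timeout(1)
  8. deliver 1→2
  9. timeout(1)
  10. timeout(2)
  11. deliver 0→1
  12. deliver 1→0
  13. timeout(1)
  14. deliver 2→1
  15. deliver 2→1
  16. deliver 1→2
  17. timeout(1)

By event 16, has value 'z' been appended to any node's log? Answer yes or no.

[1] propose(0,'z') → ∅
[2] deliver 0→1 → N1(back v0 [z])
[3] deliver 1→0 → N0(prim v0 [z])
[4] timeout(1) → N1(prim v1 [z])
[5] deliver 1→2 → N2(back v1 [-])
[6] deliver 2→1 → ∅
[7] timeout(1) → N1(back v2 [z])
[8] deliver 1→2 → N2(prim v2 [-])
[9] timeout(1) → N1(back v3 [z])
[10] timeout(2) → N2(back v3 [-])
[11] deliver 0→1 → ∅
[12] deliver 1→0 → N0(back v1 [z])
[13] timeout(1) → N1(prim v4 [z])
[14] deliver 2→1 → ∅
[15] deliver 2→1 → ∅
[16] deliver 1→2 → ∅

yes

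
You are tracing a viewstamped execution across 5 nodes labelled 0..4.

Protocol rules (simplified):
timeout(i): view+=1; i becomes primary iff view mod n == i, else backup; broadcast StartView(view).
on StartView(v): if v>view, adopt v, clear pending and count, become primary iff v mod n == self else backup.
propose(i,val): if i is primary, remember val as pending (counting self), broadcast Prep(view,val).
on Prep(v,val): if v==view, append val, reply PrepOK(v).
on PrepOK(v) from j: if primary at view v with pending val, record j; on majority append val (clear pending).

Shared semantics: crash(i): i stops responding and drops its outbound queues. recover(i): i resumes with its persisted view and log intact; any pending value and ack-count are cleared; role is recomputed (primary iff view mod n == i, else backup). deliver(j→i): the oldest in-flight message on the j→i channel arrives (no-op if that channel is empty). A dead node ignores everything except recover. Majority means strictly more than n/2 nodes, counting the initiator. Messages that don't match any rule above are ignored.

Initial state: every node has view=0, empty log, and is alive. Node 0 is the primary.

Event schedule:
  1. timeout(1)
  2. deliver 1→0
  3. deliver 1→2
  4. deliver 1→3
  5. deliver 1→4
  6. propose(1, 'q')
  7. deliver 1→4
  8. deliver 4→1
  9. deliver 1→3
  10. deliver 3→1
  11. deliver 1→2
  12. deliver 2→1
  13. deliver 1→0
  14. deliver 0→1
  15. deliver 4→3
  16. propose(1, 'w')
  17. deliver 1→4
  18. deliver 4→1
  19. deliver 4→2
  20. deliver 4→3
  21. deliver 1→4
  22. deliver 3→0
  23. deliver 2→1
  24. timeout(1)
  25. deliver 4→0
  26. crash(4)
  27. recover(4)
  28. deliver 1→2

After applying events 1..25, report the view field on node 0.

1

[1] timeout(1) → N1(prim v1 [-])
[2] deliver 1→0 → N0(back v1 [-])
[3] deliver 1→2 → N2(back v1 [-])
[4] deliver 1→3 → N3(back v1 [-])
[5] deliver 1→4 → N4(back v1 [-])
[6] propose(1,'q') → ∅
[7] deliver 1→4 → N4(back v1 [q])
[8] deliver 4→1 → ∅
[9] deliver 1→3 → N3(back v1 [q])
[10] deliver 3→1 → N1(prim v1 [q])
[11] deliver 1→2 → N2(back v1 [q])
[12] deliver 2→1 → ∅
[13] deliver 1→0 → N0(back v1 [q])
[14] deliver 0→1 → ∅
[15] deliver 4→3 → ∅
[16] propose(1,'w') → ∅
[17] deliver 1→4 → N4(back v1 [q,w])
[18] deliver 4→1 → ∅
[19] deliver 4→2 → ∅
[20] deliver 4→3 → ∅
[21] deliver 1→4 → ∅
[22] deliver 3→0 → ∅
[23] deliver 2→1 → ∅
[24] timeout(1) → N1(back v2 [q])
[25] deliver 4→0 → ∅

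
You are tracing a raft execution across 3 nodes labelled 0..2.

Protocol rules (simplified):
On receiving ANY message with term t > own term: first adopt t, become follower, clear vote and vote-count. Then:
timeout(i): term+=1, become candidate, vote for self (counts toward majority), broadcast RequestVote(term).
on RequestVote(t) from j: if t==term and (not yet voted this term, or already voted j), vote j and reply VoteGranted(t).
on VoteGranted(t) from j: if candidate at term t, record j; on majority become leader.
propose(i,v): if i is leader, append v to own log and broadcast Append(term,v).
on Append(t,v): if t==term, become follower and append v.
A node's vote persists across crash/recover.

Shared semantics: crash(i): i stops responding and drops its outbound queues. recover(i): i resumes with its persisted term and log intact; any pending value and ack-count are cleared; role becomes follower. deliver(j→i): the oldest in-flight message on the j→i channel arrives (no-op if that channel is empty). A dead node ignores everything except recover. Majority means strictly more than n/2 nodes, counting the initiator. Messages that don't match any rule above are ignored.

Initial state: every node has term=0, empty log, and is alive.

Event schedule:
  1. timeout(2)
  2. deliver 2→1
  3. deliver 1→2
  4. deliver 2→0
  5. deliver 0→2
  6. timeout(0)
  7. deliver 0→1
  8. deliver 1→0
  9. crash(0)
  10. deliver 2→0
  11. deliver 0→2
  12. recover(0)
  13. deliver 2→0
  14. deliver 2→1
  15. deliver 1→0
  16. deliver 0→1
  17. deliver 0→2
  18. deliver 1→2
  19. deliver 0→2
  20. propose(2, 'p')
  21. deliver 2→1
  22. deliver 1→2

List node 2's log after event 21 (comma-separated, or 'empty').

p

1. timeout(2):  <2:cand t1 ->
2. deliver 2→1:  <1:foll t1 ->
3. deliver 1→2:  <2:lead t1 ->
4. deliver 2→0:  <0:foll t1 ->
5. deliver 0→2:  nop
6. timeout(0):  <0:cand t2 ->
7. deliver 0→1:  <1:foll t2 ->
8. deliver 1→0:  <0:lead t2 ->
9. crash(0):  <0:✗lead t2 ->
10. deliver 2→0:  nop
11. deliver 0→2:  nop
12. recover(0):  <0:foll t2 ->
13. deliver 2→0:  nop
14. deliver 2→1:  nop
15. deliver 1→0:  nop
16. deliver 0→1:  nop
17. deliver 0→2:  nop
18. deliver 1→2:  nop
19. deliver 0→2:  nop
20. propose(2,'p'):  <2:lead t1 p>
21. deliver 2→1:  nop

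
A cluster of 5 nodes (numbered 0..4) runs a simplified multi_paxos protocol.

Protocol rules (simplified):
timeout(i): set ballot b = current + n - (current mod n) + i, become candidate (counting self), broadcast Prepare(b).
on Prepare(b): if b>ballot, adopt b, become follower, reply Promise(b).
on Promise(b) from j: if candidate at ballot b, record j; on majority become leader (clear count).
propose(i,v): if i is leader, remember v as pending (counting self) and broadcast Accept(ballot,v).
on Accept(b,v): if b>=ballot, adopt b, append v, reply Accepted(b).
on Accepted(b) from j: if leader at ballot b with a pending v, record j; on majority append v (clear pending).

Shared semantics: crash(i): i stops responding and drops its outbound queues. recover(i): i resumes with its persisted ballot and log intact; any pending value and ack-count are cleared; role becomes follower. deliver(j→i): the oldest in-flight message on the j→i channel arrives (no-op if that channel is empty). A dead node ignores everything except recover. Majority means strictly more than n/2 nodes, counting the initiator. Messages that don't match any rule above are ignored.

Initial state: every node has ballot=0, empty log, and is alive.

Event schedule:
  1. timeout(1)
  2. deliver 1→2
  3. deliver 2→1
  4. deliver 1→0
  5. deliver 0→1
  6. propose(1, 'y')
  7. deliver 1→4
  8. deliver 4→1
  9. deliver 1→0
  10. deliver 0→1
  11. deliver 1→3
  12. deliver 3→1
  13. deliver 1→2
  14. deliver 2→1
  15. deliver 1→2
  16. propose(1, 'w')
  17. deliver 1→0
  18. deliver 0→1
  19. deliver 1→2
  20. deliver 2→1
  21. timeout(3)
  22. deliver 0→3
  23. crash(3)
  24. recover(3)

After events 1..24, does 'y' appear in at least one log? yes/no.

after 1 — timeout(1): n1:cand/b6/[-]
after 2 — deliver 1→2: n2:foll/b6/[-]
after 3 — deliver 2→1: ·
after 4 — deliver 1→0: n0:foll/b6/[-]
after 5 — deliver 0→1: n1:lead/b6/[-]
after 6 — propose(1,'y'): ·
after 7 — deliver 1→4: n4:foll/b6/[-]
after 8 — deliver 4→1: ·
after 9 — deliver 1→0: n0:foll/b6/[y]
after 10 — deliver 0→1: ·
after 11 — deliver 1→3: n3:foll/b6/[-]
after 12 — deliver 3→1: ·
after 13 — deliver 1→2: n2:foll/b6/[y]
after 14 — deliver 2→1: n1:lead/b6/[y]
after 15 — deliver 1→2: ·
after 16 — propose(1,'w'): ·
after 17 — deliver 1→0: n0:foll/b6/[y,w]
after 18 — deliver 0→1: ·
after 19 — deliver 1→2: n2:foll/b6/[y,w]
after 20 — deliver 2→1: n1:lead/b6/[y,w]
after 21 — timeout(3): n3:cand/b13/[-]
after 22 — deliver 0→3: ·
after 23 — crash(3): n3:✗cand/b13/[-]
after 24 — recover(3): n3:foll/b13/[-]

yes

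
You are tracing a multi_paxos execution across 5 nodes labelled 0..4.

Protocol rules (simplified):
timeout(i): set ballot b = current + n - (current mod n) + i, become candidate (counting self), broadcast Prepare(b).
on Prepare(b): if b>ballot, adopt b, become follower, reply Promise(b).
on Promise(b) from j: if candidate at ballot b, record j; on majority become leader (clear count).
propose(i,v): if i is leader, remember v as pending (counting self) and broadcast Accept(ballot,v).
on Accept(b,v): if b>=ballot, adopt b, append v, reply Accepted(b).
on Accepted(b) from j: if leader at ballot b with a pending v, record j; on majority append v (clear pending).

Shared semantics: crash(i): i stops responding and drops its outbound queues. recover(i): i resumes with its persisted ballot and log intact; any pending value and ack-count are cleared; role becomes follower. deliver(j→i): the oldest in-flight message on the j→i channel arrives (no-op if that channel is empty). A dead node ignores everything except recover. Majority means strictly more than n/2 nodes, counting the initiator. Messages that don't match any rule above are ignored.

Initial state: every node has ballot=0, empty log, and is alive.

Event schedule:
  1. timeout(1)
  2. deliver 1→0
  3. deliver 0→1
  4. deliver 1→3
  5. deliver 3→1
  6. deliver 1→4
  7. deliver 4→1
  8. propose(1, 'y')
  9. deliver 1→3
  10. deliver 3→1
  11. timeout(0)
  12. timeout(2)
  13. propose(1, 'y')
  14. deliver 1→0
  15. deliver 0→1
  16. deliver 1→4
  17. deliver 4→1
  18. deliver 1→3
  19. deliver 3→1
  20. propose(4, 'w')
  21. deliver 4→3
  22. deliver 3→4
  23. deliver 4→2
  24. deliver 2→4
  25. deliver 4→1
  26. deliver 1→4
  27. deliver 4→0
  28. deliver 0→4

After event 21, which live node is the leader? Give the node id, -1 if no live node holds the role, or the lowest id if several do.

[1] timeout(1) → N1(cand b6 [-])
[2] deliver 1→0 → N0(foll b6 [-])
[3] deliver 0→1 → ∅
[4] deliver 1→3 → N3(foll b6 [-])
[5] deliver 3→1 → N1(lead b6 [-])
[6] deliver 1→4 → N4(foll b6 [-])
[7] deliver 4→1 → ∅
[8] propose(1,'y') → ∅
[9] deliver 1→3 → N3(foll b6 [y])
[10] deliver 3→1 → ∅
[11] timeout(0) → N0(cand b10 [-])
[12] timeout(2) → N2(cand b7 [-])
[13] propose(1,'y') → ∅
[14] deliver 1→0 → ∅
[15] deliver 0→1 → N1(foll b10 [-])
[16] deliver 1→4 → N4(foll b6 [y])
[17] deliver 4→1 → ∅
[18] deliver 1→3 → N3(foll b6 [y,y])
[19] deliver 3→1 → ∅
[20] propose(4,'w') → ∅
[21] deliver 4→3 → ∅

-1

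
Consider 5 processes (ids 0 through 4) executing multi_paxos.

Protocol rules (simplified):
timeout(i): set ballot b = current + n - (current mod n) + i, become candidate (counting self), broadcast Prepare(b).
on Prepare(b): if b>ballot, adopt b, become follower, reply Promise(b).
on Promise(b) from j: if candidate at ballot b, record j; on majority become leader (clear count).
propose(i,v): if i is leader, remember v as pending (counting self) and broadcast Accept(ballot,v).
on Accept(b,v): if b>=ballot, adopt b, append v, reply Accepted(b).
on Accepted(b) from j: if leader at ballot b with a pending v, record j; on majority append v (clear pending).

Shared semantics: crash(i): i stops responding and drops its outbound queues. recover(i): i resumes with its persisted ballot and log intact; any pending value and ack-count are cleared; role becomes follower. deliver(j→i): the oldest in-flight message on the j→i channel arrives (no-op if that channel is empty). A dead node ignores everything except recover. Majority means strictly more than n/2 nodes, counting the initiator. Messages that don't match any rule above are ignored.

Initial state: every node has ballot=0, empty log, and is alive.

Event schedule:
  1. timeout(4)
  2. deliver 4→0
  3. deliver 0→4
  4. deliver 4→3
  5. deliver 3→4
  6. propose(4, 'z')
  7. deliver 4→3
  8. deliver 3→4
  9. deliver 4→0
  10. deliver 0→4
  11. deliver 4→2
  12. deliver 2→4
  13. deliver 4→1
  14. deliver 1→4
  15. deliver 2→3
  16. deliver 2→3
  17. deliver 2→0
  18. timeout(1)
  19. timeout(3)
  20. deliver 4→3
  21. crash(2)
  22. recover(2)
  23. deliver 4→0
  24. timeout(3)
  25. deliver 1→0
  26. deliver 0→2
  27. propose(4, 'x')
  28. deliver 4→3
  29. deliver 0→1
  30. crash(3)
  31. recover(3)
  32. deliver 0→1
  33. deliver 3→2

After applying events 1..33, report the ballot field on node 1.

e1 timeout(4): 4[cand,b=9,-]
e2 deliver 4→0: 0[foll,b=9,-]
e3 deliver 0→4: ·
e4 deliver 4→3: 3[foll,b=9,-]
e5 deliver 3→4: 4[lead,b=9,-]
e6 propose(4,'z'): ·
e7 deliver 4→3: 3[foll,b=9,z]
e8 deliver 3→4: ·
e9 deliver 4→0: 0[foll,b=9,z]
e10 deliver 0→4: 4[lead,b=9,z]
e11 deliver 4→2: 2[foll,b=9,-]
e12 deliver 2→4: ·
e13 deliver 4→1: 1[foll,b=9,-]
e14 deliver 1→4: ·
e15 deliver 2→3: ·
e16 deliver 2→3: ·
e17 deliver 2→0: ·
e18 timeout(1): 1[cand,b=11,-]
e19 timeout(3): 3[cand,b=13,z]
e20 deliver 4→3: ·
e21 crash(2): 2[✗foll,b=9,-]
e22 recover(2): 2[foll,b=9,-]
e23 deliver 4→0: ·
e24 timeout(3): 3[cand,b=18,z]
e25 deliver 1→0: 0[foll,b=11,z]
e26 deliver 0→2: ·
e27 propose(4,'x'): ·
e28 deliver 4→3: ·
e29 deliver 0→1: ·
e30 crash(3): 3[✗cand,b=18,z]
e31 recover(3): 3[foll,b=18,z]
e32 deliver 0→1: ·
e33 deliver 3→2: ·

11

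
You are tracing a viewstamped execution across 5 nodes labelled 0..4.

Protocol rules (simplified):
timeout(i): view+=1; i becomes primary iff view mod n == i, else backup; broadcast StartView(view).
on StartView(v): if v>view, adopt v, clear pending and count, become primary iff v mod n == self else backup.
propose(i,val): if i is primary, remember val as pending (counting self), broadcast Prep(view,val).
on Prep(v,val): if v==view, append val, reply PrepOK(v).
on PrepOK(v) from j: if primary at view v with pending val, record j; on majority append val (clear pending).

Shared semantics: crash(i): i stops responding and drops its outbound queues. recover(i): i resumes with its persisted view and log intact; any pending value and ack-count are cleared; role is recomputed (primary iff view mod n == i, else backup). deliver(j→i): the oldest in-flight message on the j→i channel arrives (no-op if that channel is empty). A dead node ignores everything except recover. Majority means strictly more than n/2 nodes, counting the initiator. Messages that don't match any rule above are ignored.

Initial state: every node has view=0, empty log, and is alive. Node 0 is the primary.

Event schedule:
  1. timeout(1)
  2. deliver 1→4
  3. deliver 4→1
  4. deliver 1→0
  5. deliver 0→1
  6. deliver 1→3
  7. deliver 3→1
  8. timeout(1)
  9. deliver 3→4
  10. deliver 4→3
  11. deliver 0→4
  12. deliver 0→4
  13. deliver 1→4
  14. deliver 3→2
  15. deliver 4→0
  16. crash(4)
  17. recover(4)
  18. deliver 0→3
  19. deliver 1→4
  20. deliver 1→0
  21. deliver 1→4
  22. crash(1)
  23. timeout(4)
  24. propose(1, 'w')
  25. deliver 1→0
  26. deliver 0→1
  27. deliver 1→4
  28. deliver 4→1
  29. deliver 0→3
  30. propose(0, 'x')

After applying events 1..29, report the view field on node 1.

e1 timeout(1): 1[prim,v=1,-]
e2 deliver 1→4: 4[back,v=1,-]
e3 deliver 4→1: ·
e4 deliver 1→0: 0[back,v=1,-]
e5 deliver 0→1: ·
e6 deliver 1→3: 3[back,v=1,-]
e7 deliver 3→1: ·
e8 timeout(1): 1[back,v=2,-]
e9 deliver 3→4: ·
e10 deliver 4→3: ·
e11 deliver 0→4: ·
e12 deliver 0→4: ·
e13 deliver 1→4: 4[back,v=2,-]
e14 deliver 3→2: ·
e15 deliver 4→0: ·
e16 crash(4): 4[✗back,v=2,-]
e17 recover(4): 4[back,v=2,-]
e18 deliver 0→3: ·
e19 deliver 1→4: ·
e20 deliver 1→0: 0[back,v=2,-]
e21 deliver 1→4: ·
e22 crash(1): 1[✗back,v=2,-]
e23 timeout(4): 4[back,v=3,-]
e24 propose(1,'w'): ·
e25 deliver 1→0: ·
e26 deliver 0→1: ·
e27 deliver 1→4: ·
e28 deliver 4→1: ·
e29 deliver 0→3: ·

2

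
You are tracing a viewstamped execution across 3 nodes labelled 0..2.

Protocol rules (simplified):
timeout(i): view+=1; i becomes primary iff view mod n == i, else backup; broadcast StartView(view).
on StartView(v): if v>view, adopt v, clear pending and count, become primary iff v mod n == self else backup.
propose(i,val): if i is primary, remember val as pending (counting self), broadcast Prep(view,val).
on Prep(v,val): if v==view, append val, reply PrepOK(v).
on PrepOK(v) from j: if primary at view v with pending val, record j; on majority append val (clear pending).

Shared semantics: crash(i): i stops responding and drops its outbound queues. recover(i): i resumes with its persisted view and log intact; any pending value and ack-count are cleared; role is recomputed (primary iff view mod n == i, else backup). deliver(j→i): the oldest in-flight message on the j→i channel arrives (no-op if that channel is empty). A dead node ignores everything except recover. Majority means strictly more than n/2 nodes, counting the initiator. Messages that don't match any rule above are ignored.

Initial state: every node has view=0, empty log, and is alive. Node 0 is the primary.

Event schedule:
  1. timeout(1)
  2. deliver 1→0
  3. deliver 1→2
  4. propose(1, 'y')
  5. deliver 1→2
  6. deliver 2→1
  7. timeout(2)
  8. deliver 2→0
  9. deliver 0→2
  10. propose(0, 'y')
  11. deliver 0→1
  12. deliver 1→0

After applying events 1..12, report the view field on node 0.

1. timeout(1):  <1:prim v1 ->
2. deliver 1→0:  <0:back v1 ->
3. deliver 1→2:  <2:back v1 ->
4. propose(1,'y'):  nop
5. deliver 1→2:  <2:back v1 y>
6. deliver 2→1:  <1:prim v1 y>
7. timeout(2):  <2:prim v2 y>
8. deliver 2→0:  <0:back v2 ->
9. deliver 0→2:  nop
10. propose(0,'y'):  nop
11. deliver 0→1:  nop
12. deliver 1→0:  nop

2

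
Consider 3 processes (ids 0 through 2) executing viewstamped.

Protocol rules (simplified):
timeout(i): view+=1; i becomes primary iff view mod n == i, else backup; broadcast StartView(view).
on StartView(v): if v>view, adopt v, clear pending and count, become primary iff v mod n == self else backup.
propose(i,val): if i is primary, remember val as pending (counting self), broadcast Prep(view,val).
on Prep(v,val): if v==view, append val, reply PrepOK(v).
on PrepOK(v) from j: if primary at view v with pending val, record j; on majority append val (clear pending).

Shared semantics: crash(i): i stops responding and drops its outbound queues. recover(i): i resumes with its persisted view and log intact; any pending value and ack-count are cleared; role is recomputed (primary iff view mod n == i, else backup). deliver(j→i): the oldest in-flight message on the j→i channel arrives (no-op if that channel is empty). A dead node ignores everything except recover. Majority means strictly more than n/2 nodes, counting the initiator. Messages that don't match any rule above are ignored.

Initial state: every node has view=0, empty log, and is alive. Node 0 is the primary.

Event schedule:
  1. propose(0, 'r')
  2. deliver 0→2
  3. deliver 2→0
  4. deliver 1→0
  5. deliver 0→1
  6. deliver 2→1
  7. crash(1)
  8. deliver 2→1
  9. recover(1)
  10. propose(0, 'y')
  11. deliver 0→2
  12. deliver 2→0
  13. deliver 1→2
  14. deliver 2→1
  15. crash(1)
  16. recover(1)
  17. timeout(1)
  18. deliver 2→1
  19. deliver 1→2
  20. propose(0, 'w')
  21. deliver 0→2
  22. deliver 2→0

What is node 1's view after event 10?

0

1. propose(0,'r'):  nop
2. deliver 0→2:  <2:back v0 r>
3. deliver 2→0:  <0:prim v0 r>
4. deliver 1→0:  nop
5. deliver 0→1:  <1:back v0 r>
6. deliver 2→1:  nop
7. crash(1):  <1:✗back v0 r>
8. deliver 2→1:  nop
9. recover(1):  <1:back v0 r>
10. propose(0,'y'):  nop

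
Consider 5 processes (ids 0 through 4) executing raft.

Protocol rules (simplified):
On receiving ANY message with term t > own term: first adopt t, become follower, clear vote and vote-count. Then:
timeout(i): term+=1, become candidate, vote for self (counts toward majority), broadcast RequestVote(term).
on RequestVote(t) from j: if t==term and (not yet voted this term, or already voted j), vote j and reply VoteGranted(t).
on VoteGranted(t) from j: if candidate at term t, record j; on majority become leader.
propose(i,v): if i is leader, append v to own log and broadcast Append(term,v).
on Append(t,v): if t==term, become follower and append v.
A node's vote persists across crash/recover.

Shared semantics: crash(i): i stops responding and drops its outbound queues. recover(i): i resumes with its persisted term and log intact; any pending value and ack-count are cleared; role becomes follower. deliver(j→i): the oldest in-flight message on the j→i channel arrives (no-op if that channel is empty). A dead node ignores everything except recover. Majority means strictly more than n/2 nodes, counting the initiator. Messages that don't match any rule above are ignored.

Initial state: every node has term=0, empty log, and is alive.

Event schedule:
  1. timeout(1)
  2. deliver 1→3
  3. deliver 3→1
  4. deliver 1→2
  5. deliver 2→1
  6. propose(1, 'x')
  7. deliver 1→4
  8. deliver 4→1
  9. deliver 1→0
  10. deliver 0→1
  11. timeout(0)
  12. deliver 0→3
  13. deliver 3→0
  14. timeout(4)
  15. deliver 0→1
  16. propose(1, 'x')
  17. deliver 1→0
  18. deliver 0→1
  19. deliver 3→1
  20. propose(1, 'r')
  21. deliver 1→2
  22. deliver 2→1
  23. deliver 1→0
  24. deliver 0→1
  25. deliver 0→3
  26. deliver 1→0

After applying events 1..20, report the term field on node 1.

e1 timeout(1): 1[cand,t=1,-]
e2 deliver 1→3: 3[foll,t=1,-]
e3 deliver 3→1: ·
e4 deliver 1→2: 2[foll,t=1,-]
e5 deliver 2→1: 1[lead,t=1,-]
e6 propose(1,'x'): 1[lead,t=1,x]
e7 deliver 1→4: 4[foll,t=1,-]
e8 deliver 4→1: ·
e9 deliver 1→0: 0[foll,t=1,-]
e10 deliver 0→1: ·
e11 timeout(0): 0[cand,t=2,-]
e12 deliver 0→3: 3[foll,t=2,-]
e13 deliver 3→0: ·
e14 timeout(4): 4[cand,t=2,-]
e15 deliver 0→1: 1[foll,t=2,x]
e16 propose(1,'x'): ·
e17 deliver 1→0: ·
e18 deliver 0→1: ·
e19 deliver 3→1: ·
e20 propose(1,'r'): ·

2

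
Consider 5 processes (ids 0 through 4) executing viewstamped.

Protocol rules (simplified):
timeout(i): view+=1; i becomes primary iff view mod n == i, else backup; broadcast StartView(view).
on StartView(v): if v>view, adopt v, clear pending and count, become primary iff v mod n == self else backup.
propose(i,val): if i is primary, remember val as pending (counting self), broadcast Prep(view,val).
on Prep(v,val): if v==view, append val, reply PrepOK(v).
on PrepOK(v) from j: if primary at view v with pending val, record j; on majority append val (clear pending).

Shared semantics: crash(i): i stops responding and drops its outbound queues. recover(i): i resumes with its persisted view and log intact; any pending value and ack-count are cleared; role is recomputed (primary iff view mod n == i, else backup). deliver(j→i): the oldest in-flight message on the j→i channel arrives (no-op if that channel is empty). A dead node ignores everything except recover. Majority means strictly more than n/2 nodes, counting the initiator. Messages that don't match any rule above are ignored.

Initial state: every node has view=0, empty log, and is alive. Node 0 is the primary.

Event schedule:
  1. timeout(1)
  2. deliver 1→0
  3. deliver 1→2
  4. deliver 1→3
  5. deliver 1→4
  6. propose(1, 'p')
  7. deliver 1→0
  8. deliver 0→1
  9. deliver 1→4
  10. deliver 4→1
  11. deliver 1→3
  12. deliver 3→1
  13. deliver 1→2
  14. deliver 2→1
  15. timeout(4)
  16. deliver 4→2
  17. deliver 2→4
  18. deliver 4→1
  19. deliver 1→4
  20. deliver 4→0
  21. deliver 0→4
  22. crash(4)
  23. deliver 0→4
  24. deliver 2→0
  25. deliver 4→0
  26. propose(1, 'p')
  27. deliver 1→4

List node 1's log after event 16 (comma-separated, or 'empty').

p

after 1 — timeout(1): n1:prim/v1/[-]
after 2 — deliver 1→0: n0:back/v1/[-]
after 3 — deliver 1→2: n2:back/v1/[-]
after 4 — deliver 1→3: n3:back/v1/[-]
after 5 — deliver 1→4: n4:back/v1/[-]
after 6 — propose(1,'p'): ·
after 7 — deliver 1→0: n0:back/v1/[p]
after 8 — deliver 0→1: ·
after 9 — deliver 1→4: n4:back/v1/[p]
after 10 — deliver 4→1: n1:prim/v1/[p]
after 11 — deliver 1→3: n3:back/v1/[p]
after 12 — deliver 3→1: ·
after 13 — deliver 1→2: n2:back/v1/[p]
after 14 — deliver 2→1: ·
after 15 — timeout(4): n4:back/v2/[p]
after 16 — deliver 4→2: n2:prim/v2/[p]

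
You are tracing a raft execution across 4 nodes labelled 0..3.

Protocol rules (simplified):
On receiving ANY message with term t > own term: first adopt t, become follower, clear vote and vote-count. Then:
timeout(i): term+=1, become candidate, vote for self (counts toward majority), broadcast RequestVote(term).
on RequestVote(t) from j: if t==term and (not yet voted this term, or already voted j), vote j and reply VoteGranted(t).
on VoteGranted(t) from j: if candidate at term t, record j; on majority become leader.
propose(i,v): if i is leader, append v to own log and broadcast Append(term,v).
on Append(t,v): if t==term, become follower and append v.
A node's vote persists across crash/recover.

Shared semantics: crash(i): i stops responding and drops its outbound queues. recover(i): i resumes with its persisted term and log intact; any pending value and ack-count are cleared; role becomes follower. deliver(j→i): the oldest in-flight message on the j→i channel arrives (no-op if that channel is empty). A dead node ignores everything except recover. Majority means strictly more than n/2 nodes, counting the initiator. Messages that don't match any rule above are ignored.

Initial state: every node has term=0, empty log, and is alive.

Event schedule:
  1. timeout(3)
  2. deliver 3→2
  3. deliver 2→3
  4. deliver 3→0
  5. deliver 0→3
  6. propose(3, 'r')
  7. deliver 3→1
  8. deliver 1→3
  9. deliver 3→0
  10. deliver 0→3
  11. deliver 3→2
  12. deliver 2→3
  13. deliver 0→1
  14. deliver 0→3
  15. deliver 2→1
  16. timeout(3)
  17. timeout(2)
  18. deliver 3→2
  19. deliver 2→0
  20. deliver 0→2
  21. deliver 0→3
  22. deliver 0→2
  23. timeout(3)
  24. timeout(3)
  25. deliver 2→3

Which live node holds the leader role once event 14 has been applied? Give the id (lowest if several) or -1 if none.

step 1 timeout(3): 3={cand,t=1,log=-}
step 2 deliver 3→2: 2={foll,t=1,log=-}
step 3 deliver 2→3: —
step 4 deliver 3→0: 0={foll,t=1,log=-}
step 5 deliver 0→3: 3={lead,t=1,log=-}
step 6 propose(3,'r'): 3={lead,t=1,log=r}
step 7 deliver 3→1: 1={foll,t=1,log=-}
step 8 deliver 1→3: —
step 9 deliver 3→0: 0={foll,t=1,log=r}
step 10 deliver 0→3: —
step 11 deliver 3→2: 2={foll,t=1,log=r}
step 12 deliver 2→3: —
step 13 deliver 0→1: —
step 14 deliver 0→3: —

3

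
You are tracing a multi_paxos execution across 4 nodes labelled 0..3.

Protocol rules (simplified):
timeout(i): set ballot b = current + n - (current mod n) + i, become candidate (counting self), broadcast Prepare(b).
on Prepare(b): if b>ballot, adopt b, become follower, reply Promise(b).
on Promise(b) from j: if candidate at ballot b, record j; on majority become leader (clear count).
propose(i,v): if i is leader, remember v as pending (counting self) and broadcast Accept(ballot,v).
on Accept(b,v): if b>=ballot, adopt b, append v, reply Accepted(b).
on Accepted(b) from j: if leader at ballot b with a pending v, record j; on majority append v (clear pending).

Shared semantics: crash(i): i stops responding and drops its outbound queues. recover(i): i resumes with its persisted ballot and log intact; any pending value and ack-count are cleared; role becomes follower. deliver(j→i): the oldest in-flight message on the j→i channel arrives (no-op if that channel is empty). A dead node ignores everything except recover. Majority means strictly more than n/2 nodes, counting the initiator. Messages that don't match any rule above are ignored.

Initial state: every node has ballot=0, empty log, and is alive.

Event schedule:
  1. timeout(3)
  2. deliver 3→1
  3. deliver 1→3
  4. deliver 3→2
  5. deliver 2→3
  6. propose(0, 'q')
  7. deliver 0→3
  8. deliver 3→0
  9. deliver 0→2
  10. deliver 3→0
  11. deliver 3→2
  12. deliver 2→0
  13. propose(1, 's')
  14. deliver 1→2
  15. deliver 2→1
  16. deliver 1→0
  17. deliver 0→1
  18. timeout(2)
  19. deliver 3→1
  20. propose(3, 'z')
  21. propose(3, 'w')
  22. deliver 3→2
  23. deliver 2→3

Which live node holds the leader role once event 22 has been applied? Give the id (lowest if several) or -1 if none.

3

e1 timeout(3): 3[cand,b=7,-]
e2 deliver 3→1: 1[foll,b=7,-]
e3 deliver 1→3: ·
e4 deliver 3→2: 2[foll,b=7,-]
e5 deliver 2→3: 3[lead,b=7,-]
e6 propose(0,'q'): ·
e7 deliver 0→3: ·
e8 deliver 3→0: 0[foll,b=7,-]
e9 deliver 0→2: ·
e10 deliver 3→0: ·
e11 deliver 3→2: ·
e12 deliver 2→0: ·
e13 propose(1,'s'): ·
e14 deliver 1→2: ·
e15 deliver 2→1: ·
e16 deliver 1→0: ·
e17 deliver 0→1: ·
e18 timeout(2): 2[cand,b=10,-]
e19 deliver 3→1: ·
e20 propose(3,'z'): ·
e21 propose(3,'w'): ·
e22 deliver 3→2: ·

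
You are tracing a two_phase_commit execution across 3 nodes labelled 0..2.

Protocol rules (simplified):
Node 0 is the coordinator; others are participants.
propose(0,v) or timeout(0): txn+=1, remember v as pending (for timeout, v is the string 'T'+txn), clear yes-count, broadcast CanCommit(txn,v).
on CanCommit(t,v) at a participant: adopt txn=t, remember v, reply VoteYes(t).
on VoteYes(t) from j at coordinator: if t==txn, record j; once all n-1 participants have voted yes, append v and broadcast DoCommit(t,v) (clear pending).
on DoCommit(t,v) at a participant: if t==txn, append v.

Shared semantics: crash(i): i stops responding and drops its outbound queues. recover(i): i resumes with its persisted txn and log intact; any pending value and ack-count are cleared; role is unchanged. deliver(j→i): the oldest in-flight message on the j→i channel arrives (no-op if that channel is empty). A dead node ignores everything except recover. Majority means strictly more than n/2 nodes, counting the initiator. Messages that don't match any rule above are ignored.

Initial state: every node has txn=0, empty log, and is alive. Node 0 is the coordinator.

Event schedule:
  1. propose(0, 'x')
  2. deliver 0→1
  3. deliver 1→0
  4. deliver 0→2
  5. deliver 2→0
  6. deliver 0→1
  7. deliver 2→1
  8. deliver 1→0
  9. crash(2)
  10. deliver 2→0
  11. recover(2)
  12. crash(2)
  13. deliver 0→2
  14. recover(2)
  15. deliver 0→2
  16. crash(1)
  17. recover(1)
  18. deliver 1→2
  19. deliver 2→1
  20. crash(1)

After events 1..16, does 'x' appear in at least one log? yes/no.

step 1 propose(0,'x'): 0={coor,t=1,log=-}
step 2 deliver 0→1: 1={part,t=1,log=-}
step 3 deliver 1→0: —
step 4 deliver 0→2: 2={part,t=1,log=-}
step 5 deliver 2→0: 0={coor,t=1,log=x}
step 6 deliver 0→1: 1={part,t=1,log=x}
step 7 deliver 2→1: —
step 8 deliver 1→0: —
step 9 crash(2): 2={✗part,t=1,log=-}
step 10 deliver 2→0: —
step 11 recover(2): 2={part,t=1,log=-}
step 12 crash(2): 2={✗part,t=1,log=-}
step 13 deliver 0→2: —
step 14 recover(2): 2={part,t=1,log=-}
step 15 deliver 0→2: 2={part,t=1,log=x}
step 16 crash(1): 1={✗part,t=1,log=x}

yes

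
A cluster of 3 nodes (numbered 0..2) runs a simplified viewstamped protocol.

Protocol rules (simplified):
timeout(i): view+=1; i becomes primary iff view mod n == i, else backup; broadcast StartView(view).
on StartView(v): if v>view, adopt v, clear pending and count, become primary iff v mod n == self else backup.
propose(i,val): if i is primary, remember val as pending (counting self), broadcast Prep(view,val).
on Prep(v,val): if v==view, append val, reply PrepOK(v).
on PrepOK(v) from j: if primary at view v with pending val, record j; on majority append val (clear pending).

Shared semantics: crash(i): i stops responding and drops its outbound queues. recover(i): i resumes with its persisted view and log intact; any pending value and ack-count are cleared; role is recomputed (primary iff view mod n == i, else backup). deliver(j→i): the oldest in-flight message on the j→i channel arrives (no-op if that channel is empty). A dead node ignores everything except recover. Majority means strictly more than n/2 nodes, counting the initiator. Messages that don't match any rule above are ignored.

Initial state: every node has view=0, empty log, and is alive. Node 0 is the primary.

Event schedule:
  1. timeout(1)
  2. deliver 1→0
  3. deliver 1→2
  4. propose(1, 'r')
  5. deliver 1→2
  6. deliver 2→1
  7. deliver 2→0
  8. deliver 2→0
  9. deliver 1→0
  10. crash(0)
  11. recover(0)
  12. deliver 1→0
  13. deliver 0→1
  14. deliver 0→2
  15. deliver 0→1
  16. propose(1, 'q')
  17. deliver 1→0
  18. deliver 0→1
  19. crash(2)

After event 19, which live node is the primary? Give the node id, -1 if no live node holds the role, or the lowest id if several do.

after 1 — timeout(1): n1:prim/v1/[-]
after 2 — deliver 1→0: n0:back/v1/[-]
after 3 — deliver 1→2: n2:back/v1/[-]
after 4 — propose(1,'r'): ·
after 5 — deliver 1→2: n2:back/v1/[r]
after 6 — deliver 2→1: n1:prim/v1/[r]
after 7 — deliver 2→0: ·
after 8 — deliver 2→0: ·
after 9 — deliver 1→0: n0:back/v1/[r]
after 10 — crash(0): n0:✗back/v1/[r]
after 11 — recover(0): n0:back/v1/[r]
after 12 — deliver 1→0: ·
after 13 — deliver 0→1: ·
after 14 — deliver 0→2: ·
after 15 — deliver 0→1: ·
after 16 — propose(1,'q'): ·
after 17 — deliver 1→0: n0:back/v1/[r,q]
after 18 — deliver 0→1: n1:prim/v1/[r,q]
after 19 — crash(2): n2:✗back/v1/[r]

1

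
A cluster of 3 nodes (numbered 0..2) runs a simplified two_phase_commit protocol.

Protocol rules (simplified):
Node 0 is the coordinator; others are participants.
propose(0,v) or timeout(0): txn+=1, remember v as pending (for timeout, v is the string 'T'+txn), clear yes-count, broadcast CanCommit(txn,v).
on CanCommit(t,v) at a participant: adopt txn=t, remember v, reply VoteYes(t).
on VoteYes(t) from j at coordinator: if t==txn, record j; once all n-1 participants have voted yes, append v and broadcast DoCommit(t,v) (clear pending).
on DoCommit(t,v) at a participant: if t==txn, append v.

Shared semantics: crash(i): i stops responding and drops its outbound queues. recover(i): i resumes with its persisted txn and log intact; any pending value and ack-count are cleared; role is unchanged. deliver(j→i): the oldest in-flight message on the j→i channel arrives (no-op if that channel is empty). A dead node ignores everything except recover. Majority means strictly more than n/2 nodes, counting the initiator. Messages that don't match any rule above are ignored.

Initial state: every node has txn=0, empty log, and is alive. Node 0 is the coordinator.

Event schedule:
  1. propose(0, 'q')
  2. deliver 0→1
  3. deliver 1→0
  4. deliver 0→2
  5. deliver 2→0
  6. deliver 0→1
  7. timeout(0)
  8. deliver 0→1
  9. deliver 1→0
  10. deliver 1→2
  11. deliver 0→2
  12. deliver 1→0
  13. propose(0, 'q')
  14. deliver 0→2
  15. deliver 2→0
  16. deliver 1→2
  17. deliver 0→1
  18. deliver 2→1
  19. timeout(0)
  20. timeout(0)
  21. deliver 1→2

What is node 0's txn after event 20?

5

[1] propose(0,'q') → N0(coor t1 [-])
[2] deliver 0→1 → N1(part t1 [-])
[3] deliver 1→0 → ∅
[4] deliver 0→2 → N2(part t1 [-])
[5] deliver 2→0 → N0(coor t1 [q])
[6] deliver 0→1 → N1(part t1 [q])
[7] timeout(0) → N0(coor t2 [q])
[8] deliver 0→1 → N1(part t2 [q])
[9] deliver 1→0 → ∅
[10] deliver 1→2 → ∅
[11] deliver 0→2 → N2(part t1 [q])
[12] deliver 1→0 → ∅
[13] propose(0,'q') → N0(coor t3 [q])
[14] deliver 0→2 → N2(part t2 [q])
[15] deliver 2→0 → ∅
[16] deliver 1→2 → ∅
[17] deliver 0→1 → N1(part t3 [q])
[18] deliver 2→1 → ∅
[19] timeout(0) → N0(coor t4 [q])
[20] timeout(0) → N0(coor t5 [q])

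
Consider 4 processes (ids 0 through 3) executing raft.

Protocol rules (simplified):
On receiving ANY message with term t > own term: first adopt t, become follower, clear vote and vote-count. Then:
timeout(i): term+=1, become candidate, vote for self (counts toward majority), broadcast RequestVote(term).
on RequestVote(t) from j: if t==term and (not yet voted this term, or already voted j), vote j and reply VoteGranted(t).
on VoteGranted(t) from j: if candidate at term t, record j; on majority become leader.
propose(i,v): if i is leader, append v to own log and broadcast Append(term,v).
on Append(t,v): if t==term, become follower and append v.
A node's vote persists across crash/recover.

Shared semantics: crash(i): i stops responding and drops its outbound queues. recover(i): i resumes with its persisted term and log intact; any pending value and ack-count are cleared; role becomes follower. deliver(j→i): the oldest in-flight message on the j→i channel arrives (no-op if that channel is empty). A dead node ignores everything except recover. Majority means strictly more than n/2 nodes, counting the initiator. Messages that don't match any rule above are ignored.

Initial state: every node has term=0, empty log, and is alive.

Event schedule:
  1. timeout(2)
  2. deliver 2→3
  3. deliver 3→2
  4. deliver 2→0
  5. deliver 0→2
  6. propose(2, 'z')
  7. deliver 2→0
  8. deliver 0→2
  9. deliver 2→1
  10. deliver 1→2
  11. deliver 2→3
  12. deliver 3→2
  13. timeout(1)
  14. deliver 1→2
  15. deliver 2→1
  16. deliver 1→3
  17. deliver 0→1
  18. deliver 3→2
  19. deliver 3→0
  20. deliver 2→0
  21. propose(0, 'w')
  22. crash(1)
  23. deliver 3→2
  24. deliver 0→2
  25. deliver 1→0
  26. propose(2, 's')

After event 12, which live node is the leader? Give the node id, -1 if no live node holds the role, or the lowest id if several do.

2

1. timeout(2):  <2:cand t1 ->
2. deliver 2→3:  <3:foll t1 ->
3. deliver 3→2:  nop
4. deliver 2→0:  <0:foll t1 ->
5. deliver 0→2:  <2:lead t1 ->
6. propose(2,'z'):  <2:lead t1 z>
7. deliver 2→0:  <0:foll t1 z>
8. deliver 0→2:  nop
9. deliver 2→1:  <1:foll t1 ->
10. deliver 1→2:  nop
11. deliver 2→3:  <3:foll t1 z>
12. deliver 3→2:  nop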